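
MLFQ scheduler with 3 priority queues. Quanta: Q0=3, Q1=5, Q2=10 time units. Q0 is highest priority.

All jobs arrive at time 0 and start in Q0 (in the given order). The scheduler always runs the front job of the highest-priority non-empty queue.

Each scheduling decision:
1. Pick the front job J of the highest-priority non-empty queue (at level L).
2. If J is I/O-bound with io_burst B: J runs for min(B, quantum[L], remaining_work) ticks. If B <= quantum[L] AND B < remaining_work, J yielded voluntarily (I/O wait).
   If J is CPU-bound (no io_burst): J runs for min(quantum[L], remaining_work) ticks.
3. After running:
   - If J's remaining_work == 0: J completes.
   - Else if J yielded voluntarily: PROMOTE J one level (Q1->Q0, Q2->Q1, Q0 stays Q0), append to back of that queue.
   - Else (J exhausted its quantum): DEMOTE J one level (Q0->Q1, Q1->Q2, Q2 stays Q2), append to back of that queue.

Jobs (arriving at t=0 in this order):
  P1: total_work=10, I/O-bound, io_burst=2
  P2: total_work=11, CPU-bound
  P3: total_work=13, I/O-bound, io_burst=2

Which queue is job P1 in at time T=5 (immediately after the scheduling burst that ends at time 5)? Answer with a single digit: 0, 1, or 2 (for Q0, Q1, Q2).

Answer: 0

Derivation:
t=0-2: P1@Q0 runs 2, rem=8, I/O yield, promote→Q0. Q0=[P2,P3,P1] Q1=[] Q2=[]
t=2-5: P2@Q0 runs 3, rem=8, quantum used, demote→Q1. Q0=[P3,P1] Q1=[P2] Q2=[]
t=5-7: P3@Q0 runs 2, rem=11, I/O yield, promote→Q0. Q0=[P1,P3] Q1=[P2] Q2=[]
t=7-9: P1@Q0 runs 2, rem=6, I/O yield, promote→Q0. Q0=[P3,P1] Q1=[P2] Q2=[]
t=9-11: P3@Q0 runs 2, rem=9, I/O yield, promote→Q0. Q0=[P1,P3] Q1=[P2] Q2=[]
t=11-13: P1@Q0 runs 2, rem=4, I/O yield, promote→Q0. Q0=[P3,P1] Q1=[P2] Q2=[]
t=13-15: P3@Q0 runs 2, rem=7, I/O yield, promote→Q0. Q0=[P1,P3] Q1=[P2] Q2=[]
t=15-17: P1@Q0 runs 2, rem=2, I/O yield, promote→Q0. Q0=[P3,P1] Q1=[P2] Q2=[]
t=17-19: P3@Q0 runs 2, rem=5, I/O yield, promote→Q0. Q0=[P1,P3] Q1=[P2] Q2=[]
t=19-21: P1@Q0 runs 2, rem=0, completes. Q0=[P3] Q1=[P2] Q2=[]
t=21-23: P3@Q0 runs 2, rem=3, I/O yield, promote→Q0. Q0=[P3] Q1=[P2] Q2=[]
t=23-25: P3@Q0 runs 2, rem=1, I/O yield, promote→Q0. Q0=[P3] Q1=[P2] Q2=[]
t=25-26: P3@Q0 runs 1, rem=0, completes. Q0=[] Q1=[P2] Q2=[]
t=26-31: P2@Q1 runs 5, rem=3, quantum used, demote→Q2. Q0=[] Q1=[] Q2=[P2]
t=31-34: P2@Q2 runs 3, rem=0, completes. Q0=[] Q1=[] Q2=[]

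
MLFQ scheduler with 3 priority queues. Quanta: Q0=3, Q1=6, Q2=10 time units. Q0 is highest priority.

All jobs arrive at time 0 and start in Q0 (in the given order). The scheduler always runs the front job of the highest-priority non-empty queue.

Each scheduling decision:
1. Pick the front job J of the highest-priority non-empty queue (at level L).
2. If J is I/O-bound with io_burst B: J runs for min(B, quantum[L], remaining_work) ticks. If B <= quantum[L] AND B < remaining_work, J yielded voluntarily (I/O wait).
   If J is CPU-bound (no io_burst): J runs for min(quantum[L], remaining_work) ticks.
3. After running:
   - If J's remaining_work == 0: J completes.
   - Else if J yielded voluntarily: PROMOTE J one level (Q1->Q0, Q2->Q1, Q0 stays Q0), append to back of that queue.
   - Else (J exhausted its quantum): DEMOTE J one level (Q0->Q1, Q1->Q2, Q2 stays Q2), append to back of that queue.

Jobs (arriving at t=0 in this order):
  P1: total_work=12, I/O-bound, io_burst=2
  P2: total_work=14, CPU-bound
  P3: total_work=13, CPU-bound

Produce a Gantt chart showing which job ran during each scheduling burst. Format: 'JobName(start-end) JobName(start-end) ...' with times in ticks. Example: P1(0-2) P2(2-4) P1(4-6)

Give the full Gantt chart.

Answer: P1(0-2) P2(2-5) P3(5-8) P1(8-10) P1(10-12) P1(12-14) P1(14-16) P1(16-18) P2(18-24) P3(24-30) P2(30-35) P3(35-39)

Derivation:
t=0-2: P1@Q0 runs 2, rem=10, I/O yield, promote→Q0. Q0=[P2,P3,P1] Q1=[] Q2=[]
t=2-5: P2@Q0 runs 3, rem=11, quantum used, demote→Q1. Q0=[P3,P1] Q1=[P2] Q2=[]
t=5-8: P3@Q0 runs 3, rem=10, quantum used, demote→Q1. Q0=[P1] Q1=[P2,P3] Q2=[]
t=8-10: P1@Q0 runs 2, rem=8, I/O yield, promote→Q0. Q0=[P1] Q1=[P2,P3] Q2=[]
t=10-12: P1@Q0 runs 2, rem=6, I/O yield, promote→Q0. Q0=[P1] Q1=[P2,P3] Q2=[]
t=12-14: P1@Q0 runs 2, rem=4, I/O yield, promote→Q0. Q0=[P1] Q1=[P2,P3] Q2=[]
t=14-16: P1@Q0 runs 2, rem=2, I/O yield, promote→Q0. Q0=[P1] Q1=[P2,P3] Q2=[]
t=16-18: P1@Q0 runs 2, rem=0, completes. Q0=[] Q1=[P2,P3] Q2=[]
t=18-24: P2@Q1 runs 6, rem=5, quantum used, demote→Q2. Q0=[] Q1=[P3] Q2=[P2]
t=24-30: P3@Q1 runs 6, rem=4, quantum used, demote→Q2. Q0=[] Q1=[] Q2=[P2,P3]
t=30-35: P2@Q2 runs 5, rem=0, completes. Q0=[] Q1=[] Q2=[P3]
t=35-39: P3@Q2 runs 4, rem=0, completes. Q0=[] Q1=[] Q2=[]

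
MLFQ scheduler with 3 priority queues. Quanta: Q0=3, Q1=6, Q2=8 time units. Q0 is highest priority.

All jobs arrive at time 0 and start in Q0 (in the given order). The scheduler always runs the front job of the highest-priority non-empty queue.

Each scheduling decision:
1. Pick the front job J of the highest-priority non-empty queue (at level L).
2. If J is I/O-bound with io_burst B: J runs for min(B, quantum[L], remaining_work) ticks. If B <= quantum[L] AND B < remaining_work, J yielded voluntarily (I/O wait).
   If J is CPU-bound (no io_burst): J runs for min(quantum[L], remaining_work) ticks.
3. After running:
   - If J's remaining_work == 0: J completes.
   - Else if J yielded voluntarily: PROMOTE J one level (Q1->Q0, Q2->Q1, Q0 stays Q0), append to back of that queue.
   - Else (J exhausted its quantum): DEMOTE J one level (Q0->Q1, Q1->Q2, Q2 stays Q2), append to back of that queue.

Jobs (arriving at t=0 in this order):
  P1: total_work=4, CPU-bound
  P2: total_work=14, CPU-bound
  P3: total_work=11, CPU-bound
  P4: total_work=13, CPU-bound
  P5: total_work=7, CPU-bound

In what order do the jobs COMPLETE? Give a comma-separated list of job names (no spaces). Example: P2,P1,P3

Answer: P1,P5,P2,P3,P4

Derivation:
t=0-3: P1@Q0 runs 3, rem=1, quantum used, demote→Q1. Q0=[P2,P3,P4,P5] Q1=[P1] Q2=[]
t=3-6: P2@Q0 runs 3, rem=11, quantum used, demote→Q1. Q0=[P3,P4,P5] Q1=[P1,P2] Q2=[]
t=6-9: P3@Q0 runs 3, rem=8, quantum used, demote→Q1. Q0=[P4,P5] Q1=[P1,P2,P3] Q2=[]
t=9-12: P4@Q0 runs 3, rem=10, quantum used, demote→Q1. Q0=[P5] Q1=[P1,P2,P3,P4] Q2=[]
t=12-15: P5@Q0 runs 3, rem=4, quantum used, demote→Q1. Q0=[] Q1=[P1,P2,P3,P4,P5] Q2=[]
t=15-16: P1@Q1 runs 1, rem=0, completes. Q0=[] Q1=[P2,P3,P4,P5] Q2=[]
t=16-22: P2@Q1 runs 6, rem=5, quantum used, demote→Q2. Q0=[] Q1=[P3,P4,P5] Q2=[P2]
t=22-28: P3@Q1 runs 6, rem=2, quantum used, demote→Q2. Q0=[] Q1=[P4,P5] Q2=[P2,P3]
t=28-34: P4@Q1 runs 6, rem=4, quantum used, demote→Q2. Q0=[] Q1=[P5] Q2=[P2,P3,P4]
t=34-38: P5@Q1 runs 4, rem=0, completes. Q0=[] Q1=[] Q2=[P2,P3,P4]
t=38-43: P2@Q2 runs 5, rem=0, completes. Q0=[] Q1=[] Q2=[P3,P4]
t=43-45: P3@Q2 runs 2, rem=0, completes. Q0=[] Q1=[] Q2=[P4]
t=45-49: P4@Q2 runs 4, rem=0, completes. Q0=[] Q1=[] Q2=[]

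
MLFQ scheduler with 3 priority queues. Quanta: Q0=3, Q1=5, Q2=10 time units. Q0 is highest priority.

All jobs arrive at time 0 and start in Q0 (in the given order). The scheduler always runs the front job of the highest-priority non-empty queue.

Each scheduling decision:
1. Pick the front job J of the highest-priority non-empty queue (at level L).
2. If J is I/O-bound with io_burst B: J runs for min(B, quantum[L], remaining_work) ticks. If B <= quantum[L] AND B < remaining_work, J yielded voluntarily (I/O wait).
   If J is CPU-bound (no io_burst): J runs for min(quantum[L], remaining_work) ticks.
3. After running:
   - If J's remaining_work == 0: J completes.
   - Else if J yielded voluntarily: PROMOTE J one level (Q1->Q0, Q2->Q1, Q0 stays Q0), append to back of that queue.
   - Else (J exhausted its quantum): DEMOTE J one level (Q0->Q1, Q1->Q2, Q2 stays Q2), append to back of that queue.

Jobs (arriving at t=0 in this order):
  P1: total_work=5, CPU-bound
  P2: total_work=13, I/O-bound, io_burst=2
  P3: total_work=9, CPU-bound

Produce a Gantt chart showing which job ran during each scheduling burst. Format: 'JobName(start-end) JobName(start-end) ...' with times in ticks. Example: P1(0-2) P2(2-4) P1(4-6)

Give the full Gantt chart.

Answer: P1(0-3) P2(3-5) P3(5-8) P2(8-10) P2(10-12) P2(12-14) P2(14-16) P2(16-18) P2(18-19) P1(19-21) P3(21-26) P3(26-27)

Derivation:
t=0-3: P1@Q0 runs 3, rem=2, quantum used, demote→Q1. Q0=[P2,P3] Q1=[P1] Q2=[]
t=3-5: P2@Q0 runs 2, rem=11, I/O yield, promote→Q0. Q0=[P3,P2] Q1=[P1] Q2=[]
t=5-8: P3@Q0 runs 3, rem=6, quantum used, demote→Q1. Q0=[P2] Q1=[P1,P3] Q2=[]
t=8-10: P2@Q0 runs 2, rem=9, I/O yield, promote→Q0. Q0=[P2] Q1=[P1,P3] Q2=[]
t=10-12: P2@Q0 runs 2, rem=7, I/O yield, promote→Q0. Q0=[P2] Q1=[P1,P3] Q2=[]
t=12-14: P2@Q0 runs 2, rem=5, I/O yield, promote→Q0. Q0=[P2] Q1=[P1,P3] Q2=[]
t=14-16: P2@Q0 runs 2, rem=3, I/O yield, promote→Q0. Q0=[P2] Q1=[P1,P3] Q2=[]
t=16-18: P2@Q0 runs 2, rem=1, I/O yield, promote→Q0. Q0=[P2] Q1=[P1,P3] Q2=[]
t=18-19: P2@Q0 runs 1, rem=0, completes. Q0=[] Q1=[P1,P3] Q2=[]
t=19-21: P1@Q1 runs 2, rem=0, completes. Q0=[] Q1=[P3] Q2=[]
t=21-26: P3@Q1 runs 5, rem=1, quantum used, demote→Q2. Q0=[] Q1=[] Q2=[P3]
t=26-27: P3@Q2 runs 1, rem=0, completes. Q0=[] Q1=[] Q2=[]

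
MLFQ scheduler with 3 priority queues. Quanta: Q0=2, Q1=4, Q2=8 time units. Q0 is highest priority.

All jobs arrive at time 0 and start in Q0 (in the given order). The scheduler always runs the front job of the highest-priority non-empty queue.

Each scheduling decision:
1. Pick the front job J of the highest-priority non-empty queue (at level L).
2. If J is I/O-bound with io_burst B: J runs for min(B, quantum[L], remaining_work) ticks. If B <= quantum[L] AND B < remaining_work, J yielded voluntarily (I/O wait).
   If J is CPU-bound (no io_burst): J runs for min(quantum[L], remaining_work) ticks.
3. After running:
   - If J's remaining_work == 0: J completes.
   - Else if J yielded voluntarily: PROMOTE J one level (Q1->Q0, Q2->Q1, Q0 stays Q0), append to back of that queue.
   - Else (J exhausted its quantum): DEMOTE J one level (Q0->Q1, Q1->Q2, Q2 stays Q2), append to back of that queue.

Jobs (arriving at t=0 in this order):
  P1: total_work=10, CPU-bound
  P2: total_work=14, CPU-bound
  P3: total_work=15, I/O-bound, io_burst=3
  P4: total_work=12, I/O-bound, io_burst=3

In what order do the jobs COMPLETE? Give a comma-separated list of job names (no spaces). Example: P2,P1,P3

t=0-2: P1@Q0 runs 2, rem=8, quantum used, demote→Q1. Q0=[P2,P3,P4] Q1=[P1] Q2=[]
t=2-4: P2@Q0 runs 2, rem=12, quantum used, demote→Q1. Q0=[P3,P4] Q1=[P1,P2] Q2=[]
t=4-6: P3@Q0 runs 2, rem=13, quantum used, demote→Q1. Q0=[P4] Q1=[P1,P2,P3] Q2=[]
t=6-8: P4@Q0 runs 2, rem=10, quantum used, demote→Q1. Q0=[] Q1=[P1,P2,P3,P4] Q2=[]
t=8-12: P1@Q1 runs 4, rem=4, quantum used, demote→Q2. Q0=[] Q1=[P2,P3,P4] Q2=[P1]
t=12-16: P2@Q1 runs 4, rem=8, quantum used, demote→Q2. Q0=[] Q1=[P3,P4] Q2=[P1,P2]
t=16-19: P3@Q1 runs 3, rem=10, I/O yield, promote→Q0. Q0=[P3] Q1=[P4] Q2=[P1,P2]
t=19-21: P3@Q0 runs 2, rem=8, quantum used, demote→Q1. Q0=[] Q1=[P4,P3] Q2=[P1,P2]
t=21-24: P4@Q1 runs 3, rem=7, I/O yield, promote→Q0. Q0=[P4] Q1=[P3] Q2=[P1,P2]
t=24-26: P4@Q0 runs 2, rem=5, quantum used, demote→Q1. Q0=[] Q1=[P3,P4] Q2=[P1,P2]
t=26-29: P3@Q1 runs 3, rem=5, I/O yield, promote→Q0. Q0=[P3] Q1=[P4] Q2=[P1,P2]
t=29-31: P3@Q0 runs 2, rem=3, quantum used, demote→Q1. Q0=[] Q1=[P4,P3] Q2=[P1,P2]
t=31-34: P4@Q1 runs 3, rem=2, I/O yield, promote→Q0. Q0=[P4] Q1=[P3] Q2=[P1,P2]
t=34-36: P4@Q0 runs 2, rem=0, completes. Q0=[] Q1=[P3] Q2=[P1,P2]
t=36-39: P3@Q1 runs 3, rem=0, completes. Q0=[] Q1=[] Q2=[P1,P2]
t=39-43: P1@Q2 runs 4, rem=0, completes. Q0=[] Q1=[] Q2=[P2]
t=43-51: P2@Q2 runs 8, rem=0, completes. Q0=[] Q1=[] Q2=[]

Answer: P4,P3,P1,P2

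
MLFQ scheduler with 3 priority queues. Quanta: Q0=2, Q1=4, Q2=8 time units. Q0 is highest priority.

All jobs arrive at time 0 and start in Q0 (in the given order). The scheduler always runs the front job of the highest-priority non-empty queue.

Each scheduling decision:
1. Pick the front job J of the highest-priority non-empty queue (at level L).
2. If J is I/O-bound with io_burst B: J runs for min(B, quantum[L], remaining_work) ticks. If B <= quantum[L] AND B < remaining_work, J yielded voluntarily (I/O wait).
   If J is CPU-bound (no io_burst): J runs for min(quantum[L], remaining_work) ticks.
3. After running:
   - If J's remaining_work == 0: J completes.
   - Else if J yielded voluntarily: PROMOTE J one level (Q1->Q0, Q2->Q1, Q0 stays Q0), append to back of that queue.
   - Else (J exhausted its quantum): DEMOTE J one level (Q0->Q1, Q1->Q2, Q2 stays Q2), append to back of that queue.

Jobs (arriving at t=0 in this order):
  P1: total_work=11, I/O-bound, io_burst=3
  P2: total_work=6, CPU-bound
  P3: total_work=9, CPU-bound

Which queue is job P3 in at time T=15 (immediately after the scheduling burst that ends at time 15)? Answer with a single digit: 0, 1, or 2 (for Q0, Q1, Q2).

Answer: 1

Derivation:
t=0-2: P1@Q0 runs 2, rem=9, quantum used, demote→Q1. Q0=[P2,P3] Q1=[P1] Q2=[]
t=2-4: P2@Q0 runs 2, rem=4, quantum used, demote→Q1. Q0=[P3] Q1=[P1,P2] Q2=[]
t=4-6: P3@Q0 runs 2, rem=7, quantum used, demote→Q1. Q0=[] Q1=[P1,P2,P3] Q2=[]
t=6-9: P1@Q1 runs 3, rem=6, I/O yield, promote→Q0. Q0=[P1] Q1=[P2,P3] Q2=[]
t=9-11: P1@Q0 runs 2, rem=4, quantum used, demote→Q1. Q0=[] Q1=[P2,P3,P1] Q2=[]
t=11-15: P2@Q1 runs 4, rem=0, completes. Q0=[] Q1=[P3,P1] Q2=[]
t=15-19: P3@Q1 runs 4, rem=3, quantum used, demote→Q2. Q0=[] Q1=[P1] Q2=[P3]
t=19-22: P1@Q1 runs 3, rem=1, I/O yield, promote→Q0. Q0=[P1] Q1=[] Q2=[P3]
t=22-23: P1@Q0 runs 1, rem=0, completes. Q0=[] Q1=[] Q2=[P3]
t=23-26: P3@Q2 runs 3, rem=0, completes. Q0=[] Q1=[] Q2=[]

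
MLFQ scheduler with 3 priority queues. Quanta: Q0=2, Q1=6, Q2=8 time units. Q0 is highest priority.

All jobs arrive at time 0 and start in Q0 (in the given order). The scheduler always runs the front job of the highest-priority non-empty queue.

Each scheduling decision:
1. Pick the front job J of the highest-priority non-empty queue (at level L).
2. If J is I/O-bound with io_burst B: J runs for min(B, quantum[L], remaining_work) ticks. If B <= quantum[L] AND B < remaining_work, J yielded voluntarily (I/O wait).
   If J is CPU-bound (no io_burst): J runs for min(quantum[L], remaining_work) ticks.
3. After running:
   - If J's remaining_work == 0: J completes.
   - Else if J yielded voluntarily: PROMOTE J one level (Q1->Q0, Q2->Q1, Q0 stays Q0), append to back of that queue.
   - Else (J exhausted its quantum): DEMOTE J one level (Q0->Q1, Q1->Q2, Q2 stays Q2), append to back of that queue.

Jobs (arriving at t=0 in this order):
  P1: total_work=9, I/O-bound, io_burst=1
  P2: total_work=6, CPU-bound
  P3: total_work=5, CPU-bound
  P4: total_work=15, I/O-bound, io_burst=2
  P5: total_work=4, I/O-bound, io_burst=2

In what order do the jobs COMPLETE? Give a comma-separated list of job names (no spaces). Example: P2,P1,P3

t=0-1: P1@Q0 runs 1, rem=8, I/O yield, promote→Q0. Q0=[P2,P3,P4,P5,P1] Q1=[] Q2=[]
t=1-3: P2@Q0 runs 2, rem=4, quantum used, demote→Q1. Q0=[P3,P4,P5,P1] Q1=[P2] Q2=[]
t=3-5: P3@Q0 runs 2, rem=3, quantum used, demote→Q1. Q0=[P4,P5,P1] Q1=[P2,P3] Q2=[]
t=5-7: P4@Q0 runs 2, rem=13, I/O yield, promote→Q0. Q0=[P5,P1,P4] Q1=[P2,P3] Q2=[]
t=7-9: P5@Q0 runs 2, rem=2, I/O yield, promote→Q0. Q0=[P1,P4,P5] Q1=[P2,P3] Q2=[]
t=9-10: P1@Q0 runs 1, rem=7, I/O yield, promote→Q0. Q0=[P4,P5,P1] Q1=[P2,P3] Q2=[]
t=10-12: P4@Q0 runs 2, rem=11, I/O yield, promote→Q0. Q0=[P5,P1,P4] Q1=[P2,P3] Q2=[]
t=12-14: P5@Q0 runs 2, rem=0, completes. Q0=[P1,P4] Q1=[P2,P3] Q2=[]
t=14-15: P1@Q0 runs 1, rem=6, I/O yield, promote→Q0. Q0=[P4,P1] Q1=[P2,P3] Q2=[]
t=15-17: P4@Q0 runs 2, rem=9, I/O yield, promote→Q0. Q0=[P1,P4] Q1=[P2,P3] Q2=[]
t=17-18: P1@Q0 runs 1, rem=5, I/O yield, promote→Q0. Q0=[P4,P1] Q1=[P2,P3] Q2=[]
t=18-20: P4@Q0 runs 2, rem=7, I/O yield, promote→Q0. Q0=[P1,P4] Q1=[P2,P3] Q2=[]
t=20-21: P1@Q0 runs 1, rem=4, I/O yield, promote→Q0. Q0=[P4,P1] Q1=[P2,P3] Q2=[]
t=21-23: P4@Q0 runs 2, rem=5, I/O yield, promote→Q0. Q0=[P1,P4] Q1=[P2,P3] Q2=[]
t=23-24: P1@Q0 runs 1, rem=3, I/O yield, promote→Q0. Q0=[P4,P1] Q1=[P2,P3] Q2=[]
t=24-26: P4@Q0 runs 2, rem=3, I/O yield, promote→Q0. Q0=[P1,P4] Q1=[P2,P3] Q2=[]
t=26-27: P1@Q0 runs 1, rem=2, I/O yield, promote→Q0. Q0=[P4,P1] Q1=[P2,P3] Q2=[]
t=27-29: P4@Q0 runs 2, rem=1, I/O yield, promote→Q0. Q0=[P1,P4] Q1=[P2,P3] Q2=[]
t=29-30: P1@Q0 runs 1, rem=1, I/O yield, promote→Q0. Q0=[P4,P1] Q1=[P2,P3] Q2=[]
t=30-31: P4@Q0 runs 1, rem=0, completes. Q0=[P1] Q1=[P2,P3] Q2=[]
t=31-32: P1@Q0 runs 1, rem=0, completes. Q0=[] Q1=[P2,P3] Q2=[]
t=32-36: P2@Q1 runs 4, rem=0, completes. Q0=[] Q1=[P3] Q2=[]
t=36-39: P3@Q1 runs 3, rem=0, completes. Q0=[] Q1=[] Q2=[]

Answer: P5,P4,P1,P2,P3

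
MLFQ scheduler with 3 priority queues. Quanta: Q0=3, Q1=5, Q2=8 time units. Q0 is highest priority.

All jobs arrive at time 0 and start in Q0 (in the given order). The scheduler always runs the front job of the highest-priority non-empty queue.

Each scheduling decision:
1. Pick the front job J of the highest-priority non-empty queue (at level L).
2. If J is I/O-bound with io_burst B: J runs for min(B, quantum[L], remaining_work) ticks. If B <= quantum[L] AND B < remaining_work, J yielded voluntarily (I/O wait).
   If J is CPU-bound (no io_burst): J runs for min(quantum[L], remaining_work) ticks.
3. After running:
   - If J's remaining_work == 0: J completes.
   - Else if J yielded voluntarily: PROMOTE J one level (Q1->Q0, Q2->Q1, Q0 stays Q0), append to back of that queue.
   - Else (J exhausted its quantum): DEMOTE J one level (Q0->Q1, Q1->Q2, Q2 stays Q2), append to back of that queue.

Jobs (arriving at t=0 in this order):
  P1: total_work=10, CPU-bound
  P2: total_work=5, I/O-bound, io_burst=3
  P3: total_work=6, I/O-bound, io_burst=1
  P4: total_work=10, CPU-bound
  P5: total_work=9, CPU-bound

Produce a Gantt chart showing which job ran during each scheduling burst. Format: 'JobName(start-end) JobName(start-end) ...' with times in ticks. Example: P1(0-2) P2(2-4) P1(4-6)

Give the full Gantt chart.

Answer: P1(0-3) P2(3-6) P3(6-7) P4(7-10) P5(10-13) P2(13-15) P3(15-16) P3(16-17) P3(17-18) P3(18-19) P3(19-20) P1(20-25) P4(25-30) P5(30-35) P1(35-37) P4(37-39) P5(39-40)

Derivation:
t=0-3: P1@Q0 runs 3, rem=7, quantum used, demote→Q1. Q0=[P2,P3,P4,P5] Q1=[P1] Q2=[]
t=3-6: P2@Q0 runs 3, rem=2, I/O yield, promote→Q0. Q0=[P3,P4,P5,P2] Q1=[P1] Q2=[]
t=6-7: P3@Q0 runs 1, rem=5, I/O yield, promote→Q0. Q0=[P4,P5,P2,P3] Q1=[P1] Q2=[]
t=7-10: P4@Q0 runs 3, rem=7, quantum used, demote→Q1. Q0=[P5,P2,P3] Q1=[P1,P4] Q2=[]
t=10-13: P5@Q0 runs 3, rem=6, quantum used, demote→Q1. Q0=[P2,P3] Q1=[P1,P4,P5] Q2=[]
t=13-15: P2@Q0 runs 2, rem=0, completes. Q0=[P3] Q1=[P1,P4,P5] Q2=[]
t=15-16: P3@Q0 runs 1, rem=4, I/O yield, promote→Q0. Q0=[P3] Q1=[P1,P4,P5] Q2=[]
t=16-17: P3@Q0 runs 1, rem=3, I/O yield, promote→Q0. Q0=[P3] Q1=[P1,P4,P5] Q2=[]
t=17-18: P3@Q0 runs 1, rem=2, I/O yield, promote→Q0. Q0=[P3] Q1=[P1,P4,P5] Q2=[]
t=18-19: P3@Q0 runs 1, rem=1, I/O yield, promote→Q0. Q0=[P3] Q1=[P1,P4,P5] Q2=[]
t=19-20: P3@Q0 runs 1, rem=0, completes. Q0=[] Q1=[P1,P4,P5] Q2=[]
t=20-25: P1@Q1 runs 5, rem=2, quantum used, demote→Q2. Q0=[] Q1=[P4,P5] Q2=[P1]
t=25-30: P4@Q1 runs 5, rem=2, quantum used, demote→Q2. Q0=[] Q1=[P5] Q2=[P1,P4]
t=30-35: P5@Q1 runs 5, rem=1, quantum used, demote→Q2. Q0=[] Q1=[] Q2=[P1,P4,P5]
t=35-37: P1@Q2 runs 2, rem=0, completes. Q0=[] Q1=[] Q2=[P4,P5]
t=37-39: P4@Q2 runs 2, rem=0, completes. Q0=[] Q1=[] Q2=[P5]
t=39-40: P5@Q2 runs 1, rem=0, completes. Q0=[] Q1=[] Q2=[]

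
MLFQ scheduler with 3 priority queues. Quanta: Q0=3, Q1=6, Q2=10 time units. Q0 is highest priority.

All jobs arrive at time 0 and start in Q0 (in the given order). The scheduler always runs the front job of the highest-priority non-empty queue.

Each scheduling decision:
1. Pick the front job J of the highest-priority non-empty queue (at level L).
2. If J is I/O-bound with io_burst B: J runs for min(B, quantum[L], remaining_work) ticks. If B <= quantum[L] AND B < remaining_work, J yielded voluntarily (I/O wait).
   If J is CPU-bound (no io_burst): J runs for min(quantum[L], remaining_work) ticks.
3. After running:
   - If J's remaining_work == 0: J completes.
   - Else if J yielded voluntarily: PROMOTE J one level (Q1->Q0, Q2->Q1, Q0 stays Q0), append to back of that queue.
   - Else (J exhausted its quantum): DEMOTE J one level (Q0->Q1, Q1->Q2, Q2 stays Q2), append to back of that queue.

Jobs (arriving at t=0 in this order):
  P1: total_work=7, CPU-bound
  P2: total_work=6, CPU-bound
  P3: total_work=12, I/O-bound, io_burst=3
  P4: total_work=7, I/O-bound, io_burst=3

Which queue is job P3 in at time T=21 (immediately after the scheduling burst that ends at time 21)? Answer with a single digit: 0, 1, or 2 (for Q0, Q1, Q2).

Answer: 0

Derivation:
t=0-3: P1@Q0 runs 3, rem=4, quantum used, demote→Q1. Q0=[P2,P3,P4] Q1=[P1] Q2=[]
t=3-6: P2@Q0 runs 3, rem=3, quantum used, demote→Q1. Q0=[P3,P4] Q1=[P1,P2] Q2=[]
t=6-9: P3@Q0 runs 3, rem=9, I/O yield, promote→Q0. Q0=[P4,P3] Q1=[P1,P2] Q2=[]
t=9-12: P4@Q0 runs 3, rem=4, I/O yield, promote→Q0. Q0=[P3,P4] Q1=[P1,P2] Q2=[]
t=12-15: P3@Q0 runs 3, rem=6, I/O yield, promote→Q0. Q0=[P4,P3] Q1=[P1,P2] Q2=[]
t=15-18: P4@Q0 runs 3, rem=1, I/O yield, promote→Q0. Q0=[P3,P4] Q1=[P1,P2] Q2=[]
t=18-21: P3@Q0 runs 3, rem=3, I/O yield, promote→Q0. Q0=[P4,P3] Q1=[P1,P2] Q2=[]
t=21-22: P4@Q0 runs 1, rem=0, completes. Q0=[P3] Q1=[P1,P2] Q2=[]
t=22-25: P3@Q0 runs 3, rem=0, completes. Q0=[] Q1=[P1,P2] Q2=[]
t=25-29: P1@Q1 runs 4, rem=0, completes. Q0=[] Q1=[P2] Q2=[]
t=29-32: P2@Q1 runs 3, rem=0, completes. Q0=[] Q1=[] Q2=[]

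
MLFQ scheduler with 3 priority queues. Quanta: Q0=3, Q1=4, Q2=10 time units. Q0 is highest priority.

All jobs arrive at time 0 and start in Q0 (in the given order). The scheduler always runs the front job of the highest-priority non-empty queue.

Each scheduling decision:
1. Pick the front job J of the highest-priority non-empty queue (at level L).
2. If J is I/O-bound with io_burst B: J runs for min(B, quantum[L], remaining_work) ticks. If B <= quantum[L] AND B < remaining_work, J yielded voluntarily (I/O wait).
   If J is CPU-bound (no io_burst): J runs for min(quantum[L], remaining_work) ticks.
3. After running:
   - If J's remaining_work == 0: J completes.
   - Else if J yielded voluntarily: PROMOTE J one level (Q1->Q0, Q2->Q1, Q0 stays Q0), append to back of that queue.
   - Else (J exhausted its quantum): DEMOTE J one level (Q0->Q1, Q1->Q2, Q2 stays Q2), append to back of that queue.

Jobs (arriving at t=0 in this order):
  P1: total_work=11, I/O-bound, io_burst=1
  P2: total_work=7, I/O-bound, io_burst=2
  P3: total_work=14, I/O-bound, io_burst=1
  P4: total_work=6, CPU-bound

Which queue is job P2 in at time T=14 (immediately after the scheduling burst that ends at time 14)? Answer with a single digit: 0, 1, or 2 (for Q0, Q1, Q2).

Answer: 0

Derivation:
t=0-1: P1@Q0 runs 1, rem=10, I/O yield, promote→Q0. Q0=[P2,P3,P4,P1] Q1=[] Q2=[]
t=1-3: P2@Q0 runs 2, rem=5, I/O yield, promote→Q0. Q0=[P3,P4,P1,P2] Q1=[] Q2=[]
t=3-4: P3@Q0 runs 1, rem=13, I/O yield, promote→Q0. Q0=[P4,P1,P2,P3] Q1=[] Q2=[]
t=4-7: P4@Q0 runs 3, rem=3, quantum used, demote→Q1. Q0=[P1,P2,P3] Q1=[P4] Q2=[]
t=7-8: P1@Q0 runs 1, rem=9, I/O yield, promote→Q0. Q0=[P2,P3,P1] Q1=[P4] Q2=[]
t=8-10: P2@Q0 runs 2, rem=3, I/O yield, promote→Q0. Q0=[P3,P1,P2] Q1=[P4] Q2=[]
t=10-11: P3@Q0 runs 1, rem=12, I/O yield, promote→Q0. Q0=[P1,P2,P3] Q1=[P4] Q2=[]
t=11-12: P1@Q0 runs 1, rem=8, I/O yield, promote→Q0. Q0=[P2,P3,P1] Q1=[P4] Q2=[]
t=12-14: P2@Q0 runs 2, rem=1, I/O yield, promote→Q0. Q0=[P3,P1,P2] Q1=[P4] Q2=[]
t=14-15: P3@Q0 runs 1, rem=11, I/O yield, promote→Q0. Q0=[P1,P2,P3] Q1=[P4] Q2=[]
t=15-16: P1@Q0 runs 1, rem=7, I/O yield, promote→Q0. Q0=[P2,P3,P1] Q1=[P4] Q2=[]
t=16-17: P2@Q0 runs 1, rem=0, completes. Q0=[P3,P1] Q1=[P4] Q2=[]
t=17-18: P3@Q0 runs 1, rem=10, I/O yield, promote→Q0. Q0=[P1,P3] Q1=[P4] Q2=[]
t=18-19: P1@Q0 runs 1, rem=6, I/O yield, promote→Q0. Q0=[P3,P1] Q1=[P4] Q2=[]
t=19-20: P3@Q0 runs 1, rem=9, I/O yield, promote→Q0. Q0=[P1,P3] Q1=[P4] Q2=[]
t=20-21: P1@Q0 runs 1, rem=5, I/O yield, promote→Q0. Q0=[P3,P1] Q1=[P4] Q2=[]
t=21-22: P3@Q0 runs 1, rem=8, I/O yield, promote→Q0. Q0=[P1,P3] Q1=[P4] Q2=[]
t=22-23: P1@Q0 runs 1, rem=4, I/O yield, promote→Q0. Q0=[P3,P1] Q1=[P4] Q2=[]
t=23-24: P3@Q0 runs 1, rem=7, I/O yield, promote→Q0. Q0=[P1,P3] Q1=[P4] Q2=[]
t=24-25: P1@Q0 runs 1, rem=3, I/O yield, promote→Q0. Q0=[P3,P1] Q1=[P4] Q2=[]
t=25-26: P3@Q0 runs 1, rem=6, I/O yield, promote→Q0. Q0=[P1,P3] Q1=[P4] Q2=[]
t=26-27: P1@Q0 runs 1, rem=2, I/O yield, promote→Q0. Q0=[P3,P1] Q1=[P4] Q2=[]
t=27-28: P3@Q0 runs 1, rem=5, I/O yield, promote→Q0. Q0=[P1,P3] Q1=[P4] Q2=[]
t=28-29: P1@Q0 runs 1, rem=1, I/O yield, promote→Q0. Q0=[P3,P1] Q1=[P4] Q2=[]
t=29-30: P3@Q0 runs 1, rem=4, I/O yield, promote→Q0. Q0=[P1,P3] Q1=[P4] Q2=[]
t=30-31: P1@Q0 runs 1, rem=0, completes. Q0=[P3] Q1=[P4] Q2=[]
t=31-32: P3@Q0 runs 1, rem=3, I/O yield, promote→Q0. Q0=[P3] Q1=[P4] Q2=[]
t=32-33: P3@Q0 runs 1, rem=2, I/O yield, promote→Q0. Q0=[P3] Q1=[P4] Q2=[]
t=33-34: P3@Q0 runs 1, rem=1, I/O yield, promote→Q0. Q0=[P3] Q1=[P4] Q2=[]
t=34-35: P3@Q0 runs 1, rem=0, completes. Q0=[] Q1=[P4] Q2=[]
t=35-38: P4@Q1 runs 3, rem=0, completes. Q0=[] Q1=[] Q2=[]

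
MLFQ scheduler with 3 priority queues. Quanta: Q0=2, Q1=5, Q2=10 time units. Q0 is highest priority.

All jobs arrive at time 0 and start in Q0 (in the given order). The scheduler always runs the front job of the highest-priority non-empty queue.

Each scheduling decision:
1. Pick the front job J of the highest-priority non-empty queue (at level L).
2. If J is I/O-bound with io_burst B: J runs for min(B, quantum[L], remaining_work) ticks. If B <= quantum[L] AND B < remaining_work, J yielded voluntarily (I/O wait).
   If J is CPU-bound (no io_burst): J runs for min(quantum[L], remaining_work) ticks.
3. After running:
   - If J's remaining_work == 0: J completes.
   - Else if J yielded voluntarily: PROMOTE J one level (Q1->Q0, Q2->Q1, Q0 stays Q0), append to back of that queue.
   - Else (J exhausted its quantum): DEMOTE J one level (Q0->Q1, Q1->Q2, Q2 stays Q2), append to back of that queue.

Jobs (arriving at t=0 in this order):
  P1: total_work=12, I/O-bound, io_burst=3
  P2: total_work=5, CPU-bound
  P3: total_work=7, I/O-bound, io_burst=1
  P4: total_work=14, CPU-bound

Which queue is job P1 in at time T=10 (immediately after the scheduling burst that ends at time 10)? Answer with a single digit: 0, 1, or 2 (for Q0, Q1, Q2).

Answer: 1

Derivation:
t=0-2: P1@Q0 runs 2, rem=10, quantum used, demote→Q1. Q0=[P2,P3,P4] Q1=[P1] Q2=[]
t=2-4: P2@Q0 runs 2, rem=3, quantum used, demote→Q1. Q0=[P3,P4] Q1=[P1,P2] Q2=[]
t=4-5: P3@Q0 runs 1, rem=6, I/O yield, promote→Q0. Q0=[P4,P3] Q1=[P1,P2] Q2=[]
t=5-7: P4@Q0 runs 2, rem=12, quantum used, demote→Q1. Q0=[P3] Q1=[P1,P2,P4] Q2=[]
t=7-8: P3@Q0 runs 1, rem=5, I/O yield, promote→Q0. Q0=[P3] Q1=[P1,P2,P4] Q2=[]
t=8-9: P3@Q0 runs 1, rem=4, I/O yield, promote→Q0. Q0=[P3] Q1=[P1,P2,P4] Q2=[]
t=9-10: P3@Q0 runs 1, rem=3, I/O yield, promote→Q0. Q0=[P3] Q1=[P1,P2,P4] Q2=[]
t=10-11: P3@Q0 runs 1, rem=2, I/O yield, promote→Q0. Q0=[P3] Q1=[P1,P2,P4] Q2=[]
t=11-12: P3@Q0 runs 1, rem=1, I/O yield, promote→Q0. Q0=[P3] Q1=[P1,P2,P4] Q2=[]
t=12-13: P3@Q0 runs 1, rem=0, completes. Q0=[] Q1=[P1,P2,P4] Q2=[]
t=13-16: P1@Q1 runs 3, rem=7, I/O yield, promote→Q0. Q0=[P1] Q1=[P2,P4] Q2=[]
t=16-18: P1@Q0 runs 2, rem=5, quantum used, demote→Q1. Q0=[] Q1=[P2,P4,P1] Q2=[]
t=18-21: P2@Q1 runs 3, rem=0, completes. Q0=[] Q1=[P4,P1] Q2=[]
t=21-26: P4@Q1 runs 5, rem=7, quantum used, demote→Q2. Q0=[] Q1=[P1] Q2=[P4]
t=26-29: P1@Q1 runs 3, rem=2, I/O yield, promote→Q0. Q0=[P1] Q1=[] Q2=[P4]
t=29-31: P1@Q0 runs 2, rem=0, completes. Q0=[] Q1=[] Q2=[P4]
t=31-38: P4@Q2 runs 7, rem=0, completes. Q0=[] Q1=[] Q2=[]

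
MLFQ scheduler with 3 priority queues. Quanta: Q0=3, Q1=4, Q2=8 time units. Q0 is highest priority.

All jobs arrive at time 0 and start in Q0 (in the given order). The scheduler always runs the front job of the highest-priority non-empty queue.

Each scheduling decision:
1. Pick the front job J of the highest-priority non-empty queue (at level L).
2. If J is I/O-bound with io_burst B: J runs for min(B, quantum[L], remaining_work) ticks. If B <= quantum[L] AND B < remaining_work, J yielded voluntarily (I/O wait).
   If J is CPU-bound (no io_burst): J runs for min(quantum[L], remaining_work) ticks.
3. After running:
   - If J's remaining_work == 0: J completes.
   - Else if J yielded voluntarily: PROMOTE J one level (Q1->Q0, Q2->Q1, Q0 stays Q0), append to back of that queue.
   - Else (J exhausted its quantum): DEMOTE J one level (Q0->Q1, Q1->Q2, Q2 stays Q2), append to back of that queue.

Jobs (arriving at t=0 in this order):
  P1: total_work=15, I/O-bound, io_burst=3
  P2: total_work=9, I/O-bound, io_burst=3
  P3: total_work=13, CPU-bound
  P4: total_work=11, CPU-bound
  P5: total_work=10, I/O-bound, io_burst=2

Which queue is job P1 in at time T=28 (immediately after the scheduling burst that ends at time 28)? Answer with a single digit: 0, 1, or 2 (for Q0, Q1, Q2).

t=0-3: P1@Q0 runs 3, rem=12, I/O yield, promote→Q0. Q0=[P2,P3,P4,P5,P1] Q1=[] Q2=[]
t=3-6: P2@Q0 runs 3, rem=6, I/O yield, promote→Q0. Q0=[P3,P4,P5,P1,P2] Q1=[] Q2=[]
t=6-9: P3@Q0 runs 3, rem=10, quantum used, demote→Q1. Q0=[P4,P5,P1,P2] Q1=[P3] Q2=[]
t=9-12: P4@Q0 runs 3, rem=8, quantum used, demote→Q1. Q0=[P5,P1,P2] Q1=[P3,P4] Q2=[]
t=12-14: P5@Q0 runs 2, rem=8, I/O yield, promote→Q0. Q0=[P1,P2,P5] Q1=[P3,P4] Q2=[]
t=14-17: P1@Q0 runs 3, rem=9, I/O yield, promote→Q0. Q0=[P2,P5,P1] Q1=[P3,P4] Q2=[]
t=17-20: P2@Q0 runs 3, rem=3, I/O yield, promote→Q0. Q0=[P5,P1,P2] Q1=[P3,P4] Q2=[]
t=20-22: P5@Q0 runs 2, rem=6, I/O yield, promote→Q0. Q0=[P1,P2,P5] Q1=[P3,P4] Q2=[]
t=22-25: P1@Q0 runs 3, rem=6, I/O yield, promote→Q0. Q0=[P2,P5,P1] Q1=[P3,P4] Q2=[]
t=25-28: P2@Q0 runs 3, rem=0, completes. Q0=[P5,P1] Q1=[P3,P4] Q2=[]
t=28-30: P5@Q0 runs 2, rem=4, I/O yield, promote→Q0. Q0=[P1,P5] Q1=[P3,P4] Q2=[]
t=30-33: P1@Q0 runs 3, rem=3, I/O yield, promote→Q0. Q0=[P5,P1] Q1=[P3,P4] Q2=[]
t=33-35: P5@Q0 runs 2, rem=2, I/O yield, promote→Q0. Q0=[P1,P5] Q1=[P3,P4] Q2=[]
t=35-38: P1@Q0 runs 3, rem=0, completes. Q0=[P5] Q1=[P3,P4] Q2=[]
t=38-40: P5@Q0 runs 2, rem=0, completes. Q0=[] Q1=[P3,P4] Q2=[]
t=40-44: P3@Q1 runs 4, rem=6, quantum used, demote→Q2. Q0=[] Q1=[P4] Q2=[P3]
t=44-48: P4@Q1 runs 4, rem=4, quantum used, demote→Q2. Q0=[] Q1=[] Q2=[P3,P4]
t=48-54: P3@Q2 runs 6, rem=0, completes. Q0=[] Q1=[] Q2=[P4]
t=54-58: P4@Q2 runs 4, rem=0, completes. Q0=[] Q1=[] Q2=[]

Answer: 0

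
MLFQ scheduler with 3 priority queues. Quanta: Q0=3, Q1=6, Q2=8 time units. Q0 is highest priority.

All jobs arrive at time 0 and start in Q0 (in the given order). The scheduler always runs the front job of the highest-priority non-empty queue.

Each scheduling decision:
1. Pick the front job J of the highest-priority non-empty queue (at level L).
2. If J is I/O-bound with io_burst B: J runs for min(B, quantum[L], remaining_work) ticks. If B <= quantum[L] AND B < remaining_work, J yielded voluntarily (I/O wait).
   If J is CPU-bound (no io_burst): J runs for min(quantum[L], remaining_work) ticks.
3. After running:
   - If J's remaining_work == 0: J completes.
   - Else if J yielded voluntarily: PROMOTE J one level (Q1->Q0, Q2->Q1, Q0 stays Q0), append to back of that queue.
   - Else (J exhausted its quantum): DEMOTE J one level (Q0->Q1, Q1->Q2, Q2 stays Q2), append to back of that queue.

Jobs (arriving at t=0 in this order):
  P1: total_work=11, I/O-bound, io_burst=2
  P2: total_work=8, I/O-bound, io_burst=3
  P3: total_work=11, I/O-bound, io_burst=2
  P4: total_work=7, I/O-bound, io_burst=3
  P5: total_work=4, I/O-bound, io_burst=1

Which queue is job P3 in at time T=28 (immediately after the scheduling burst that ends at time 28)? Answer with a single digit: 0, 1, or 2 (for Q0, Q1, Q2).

t=0-2: P1@Q0 runs 2, rem=9, I/O yield, promote→Q0. Q0=[P2,P3,P4,P5,P1] Q1=[] Q2=[]
t=2-5: P2@Q0 runs 3, rem=5, I/O yield, promote→Q0. Q0=[P3,P4,P5,P1,P2] Q1=[] Q2=[]
t=5-7: P3@Q0 runs 2, rem=9, I/O yield, promote→Q0. Q0=[P4,P5,P1,P2,P3] Q1=[] Q2=[]
t=7-10: P4@Q0 runs 3, rem=4, I/O yield, promote→Q0. Q0=[P5,P1,P2,P3,P4] Q1=[] Q2=[]
t=10-11: P5@Q0 runs 1, rem=3, I/O yield, promote→Q0. Q0=[P1,P2,P3,P4,P5] Q1=[] Q2=[]
t=11-13: P1@Q0 runs 2, rem=7, I/O yield, promote→Q0. Q0=[P2,P3,P4,P5,P1] Q1=[] Q2=[]
t=13-16: P2@Q0 runs 3, rem=2, I/O yield, promote→Q0. Q0=[P3,P4,P5,P1,P2] Q1=[] Q2=[]
t=16-18: P3@Q0 runs 2, rem=7, I/O yield, promote→Q0. Q0=[P4,P5,P1,P2,P3] Q1=[] Q2=[]
t=18-21: P4@Q0 runs 3, rem=1, I/O yield, promote→Q0. Q0=[P5,P1,P2,P3,P4] Q1=[] Q2=[]
t=21-22: P5@Q0 runs 1, rem=2, I/O yield, promote→Q0. Q0=[P1,P2,P3,P4,P5] Q1=[] Q2=[]
t=22-24: P1@Q0 runs 2, rem=5, I/O yield, promote→Q0. Q0=[P2,P3,P4,P5,P1] Q1=[] Q2=[]
t=24-26: P2@Q0 runs 2, rem=0, completes. Q0=[P3,P4,P5,P1] Q1=[] Q2=[]
t=26-28: P3@Q0 runs 2, rem=5, I/O yield, promote→Q0. Q0=[P4,P5,P1,P3] Q1=[] Q2=[]
t=28-29: P4@Q0 runs 1, rem=0, completes. Q0=[P5,P1,P3] Q1=[] Q2=[]
t=29-30: P5@Q0 runs 1, rem=1, I/O yield, promote→Q0. Q0=[P1,P3,P5] Q1=[] Q2=[]
t=30-32: P1@Q0 runs 2, rem=3, I/O yield, promote→Q0. Q0=[P3,P5,P1] Q1=[] Q2=[]
t=32-34: P3@Q0 runs 2, rem=3, I/O yield, promote→Q0. Q0=[P5,P1,P3] Q1=[] Q2=[]
t=34-35: P5@Q0 runs 1, rem=0, completes. Q0=[P1,P3] Q1=[] Q2=[]
t=35-37: P1@Q0 runs 2, rem=1, I/O yield, promote→Q0. Q0=[P3,P1] Q1=[] Q2=[]
t=37-39: P3@Q0 runs 2, rem=1, I/O yield, promote→Q0. Q0=[P1,P3] Q1=[] Q2=[]
t=39-40: P1@Q0 runs 1, rem=0, completes. Q0=[P3] Q1=[] Q2=[]
t=40-41: P3@Q0 runs 1, rem=0, completes. Q0=[] Q1=[] Q2=[]

Answer: 0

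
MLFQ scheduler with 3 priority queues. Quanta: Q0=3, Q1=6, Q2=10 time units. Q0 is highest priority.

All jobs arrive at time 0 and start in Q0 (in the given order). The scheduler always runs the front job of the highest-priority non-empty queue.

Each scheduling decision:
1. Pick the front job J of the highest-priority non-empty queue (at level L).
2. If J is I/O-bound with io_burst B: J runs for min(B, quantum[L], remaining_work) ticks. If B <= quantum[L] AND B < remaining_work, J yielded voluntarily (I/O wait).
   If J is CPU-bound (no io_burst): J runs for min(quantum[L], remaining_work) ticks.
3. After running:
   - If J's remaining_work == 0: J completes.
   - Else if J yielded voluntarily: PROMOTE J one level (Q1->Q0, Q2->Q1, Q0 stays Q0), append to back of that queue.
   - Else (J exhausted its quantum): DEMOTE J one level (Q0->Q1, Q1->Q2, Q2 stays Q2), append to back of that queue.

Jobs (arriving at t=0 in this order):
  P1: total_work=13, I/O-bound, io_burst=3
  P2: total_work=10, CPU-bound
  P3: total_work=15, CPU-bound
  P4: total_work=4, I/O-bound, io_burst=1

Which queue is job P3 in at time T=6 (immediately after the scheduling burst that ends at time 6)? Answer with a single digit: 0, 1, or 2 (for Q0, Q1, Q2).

t=0-3: P1@Q0 runs 3, rem=10, I/O yield, promote→Q0. Q0=[P2,P3,P4,P1] Q1=[] Q2=[]
t=3-6: P2@Q0 runs 3, rem=7, quantum used, demote→Q1. Q0=[P3,P4,P1] Q1=[P2] Q2=[]
t=6-9: P3@Q0 runs 3, rem=12, quantum used, demote→Q1. Q0=[P4,P1] Q1=[P2,P3] Q2=[]
t=9-10: P4@Q0 runs 1, rem=3, I/O yield, promote→Q0. Q0=[P1,P4] Q1=[P2,P3] Q2=[]
t=10-13: P1@Q0 runs 3, rem=7, I/O yield, promote→Q0. Q0=[P4,P1] Q1=[P2,P3] Q2=[]
t=13-14: P4@Q0 runs 1, rem=2, I/O yield, promote→Q0. Q0=[P1,P4] Q1=[P2,P3] Q2=[]
t=14-17: P1@Q0 runs 3, rem=4, I/O yield, promote→Q0. Q0=[P4,P1] Q1=[P2,P3] Q2=[]
t=17-18: P4@Q0 runs 1, rem=1, I/O yield, promote→Q0. Q0=[P1,P4] Q1=[P2,P3] Q2=[]
t=18-21: P1@Q0 runs 3, rem=1, I/O yield, promote→Q0. Q0=[P4,P1] Q1=[P2,P3] Q2=[]
t=21-22: P4@Q0 runs 1, rem=0, completes. Q0=[P1] Q1=[P2,P3] Q2=[]
t=22-23: P1@Q0 runs 1, rem=0, completes. Q0=[] Q1=[P2,P3] Q2=[]
t=23-29: P2@Q1 runs 6, rem=1, quantum used, demote→Q2. Q0=[] Q1=[P3] Q2=[P2]
t=29-35: P3@Q1 runs 6, rem=6, quantum used, demote→Q2. Q0=[] Q1=[] Q2=[P2,P3]
t=35-36: P2@Q2 runs 1, rem=0, completes. Q0=[] Q1=[] Q2=[P3]
t=36-42: P3@Q2 runs 6, rem=0, completes. Q0=[] Q1=[] Q2=[]

Answer: 0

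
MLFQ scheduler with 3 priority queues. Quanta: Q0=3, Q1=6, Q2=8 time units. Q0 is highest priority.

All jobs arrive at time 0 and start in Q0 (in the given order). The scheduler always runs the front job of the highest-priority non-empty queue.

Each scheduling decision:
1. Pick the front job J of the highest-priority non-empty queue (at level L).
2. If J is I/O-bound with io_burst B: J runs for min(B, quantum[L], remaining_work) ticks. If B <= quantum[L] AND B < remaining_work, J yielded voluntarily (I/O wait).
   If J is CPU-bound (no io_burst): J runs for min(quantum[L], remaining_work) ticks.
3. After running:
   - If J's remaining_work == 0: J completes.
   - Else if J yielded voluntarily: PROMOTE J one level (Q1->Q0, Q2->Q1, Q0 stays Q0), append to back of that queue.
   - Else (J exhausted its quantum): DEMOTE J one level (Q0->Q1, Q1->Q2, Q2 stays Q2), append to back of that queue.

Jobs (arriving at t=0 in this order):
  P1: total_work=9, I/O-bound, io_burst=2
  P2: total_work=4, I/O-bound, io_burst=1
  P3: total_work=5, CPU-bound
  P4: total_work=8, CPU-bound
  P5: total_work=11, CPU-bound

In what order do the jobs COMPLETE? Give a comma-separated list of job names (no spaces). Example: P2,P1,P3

t=0-2: P1@Q0 runs 2, rem=7, I/O yield, promote→Q0. Q0=[P2,P3,P4,P5,P1] Q1=[] Q2=[]
t=2-3: P2@Q0 runs 1, rem=3, I/O yield, promote→Q0. Q0=[P3,P4,P5,P1,P2] Q1=[] Q2=[]
t=3-6: P3@Q0 runs 3, rem=2, quantum used, demote→Q1. Q0=[P4,P5,P1,P2] Q1=[P3] Q2=[]
t=6-9: P4@Q0 runs 3, rem=5, quantum used, demote→Q1. Q0=[P5,P1,P2] Q1=[P3,P4] Q2=[]
t=9-12: P5@Q0 runs 3, rem=8, quantum used, demote→Q1. Q0=[P1,P2] Q1=[P3,P4,P5] Q2=[]
t=12-14: P1@Q0 runs 2, rem=5, I/O yield, promote→Q0. Q0=[P2,P1] Q1=[P3,P4,P5] Q2=[]
t=14-15: P2@Q0 runs 1, rem=2, I/O yield, promote→Q0. Q0=[P1,P2] Q1=[P3,P4,P5] Q2=[]
t=15-17: P1@Q0 runs 2, rem=3, I/O yield, promote→Q0. Q0=[P2,P1] Q1=[P3,P4,P5] Q2=[]
t=17-18: P2@Q0 runs 1, rem=1, I/O yield, promote→Q0. Q0=[P1,P2] Q1=[P3,P4,P5] Q2=[]
t=18-20: P1@Q0 runs 2, rem=1, I/O yield, promote→Q0. Q0=[P2,P1] Q1=[P3,P4,P5] Q2=[]
t=20-21: P2@Q0 runs 1, rem=0, completes. Q0=[P1] Q1=[P3,P4,P5] Q2=[]
t=21-22: P1@Q0 runs 1, rem=0, completes. Q0=[] Q1=[P3,P4,P5] Q2=[]
t=22-24: P3@Q1 runs 2, rem=0, completes. Q0=[] Q1=[P4,P5] Q2=[]
t=24-29: P4@Q1 runs 5, rem=0, completes. Q0=[] Q1=[P5] Q2=[]
t=29-35: P5@Q1 runs 6, rem=2, quantum used, demote→Q2. Q0=[] Q1=[] Q2=[P5]
t=35-37: P5@Q2 runs 2, rem=0, completes. Q0=[] Q1=[] Q2=[]

Answer: P2,P1,P3,P4,P5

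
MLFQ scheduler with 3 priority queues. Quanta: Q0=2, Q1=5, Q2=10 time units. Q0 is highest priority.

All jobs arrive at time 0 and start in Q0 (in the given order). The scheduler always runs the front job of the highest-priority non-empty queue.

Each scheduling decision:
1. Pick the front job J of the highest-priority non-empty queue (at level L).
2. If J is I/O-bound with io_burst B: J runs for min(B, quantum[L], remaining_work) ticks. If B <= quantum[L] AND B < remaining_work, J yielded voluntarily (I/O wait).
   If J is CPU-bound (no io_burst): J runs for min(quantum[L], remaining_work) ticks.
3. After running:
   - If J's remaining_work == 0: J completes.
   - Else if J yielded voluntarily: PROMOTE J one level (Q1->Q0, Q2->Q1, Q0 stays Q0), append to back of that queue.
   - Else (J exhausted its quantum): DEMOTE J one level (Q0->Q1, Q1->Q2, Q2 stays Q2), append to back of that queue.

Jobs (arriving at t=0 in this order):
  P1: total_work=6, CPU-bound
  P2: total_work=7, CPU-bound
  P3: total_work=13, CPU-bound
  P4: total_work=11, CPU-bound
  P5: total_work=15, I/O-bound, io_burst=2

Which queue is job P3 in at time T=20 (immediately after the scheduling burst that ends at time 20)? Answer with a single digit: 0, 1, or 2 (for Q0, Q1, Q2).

Answer: 1

Derivation:
t=0-2: P1@Q0 runs 2, rem=4, quantum used, demote→Q1. Q0=[P2,P3,P4,P5] Q1=[P1] Q2=[]
t=2-4: P2@Q0 runs 2, rem=5, quantum used, demote→Q1. Q0=[P3,P4,P5] Q1=[P1,P2] Q2=[]
t=4-6: P3@Q0 runs 2, rem=11, quantum used, demote→Q1. Q0=[P4,P5] Q1=[P1,P2,P3] Q2=[]
t=6-8: P4@Q0 runs 2, rem=9, quantum used, demote→Q1. Q0=[P5] Q1=[P1,P2,P3,P4] Q2=[]
t=8-10: P5@Q0 runs 2, rem=13, I/O yield, promote→Q0. Q0=[P5] Q1=[P1,P2,P3,P4] Q2=[]
t=10-12: P5@Q0 runs 2, rem=11, I/O yield, promote→Q0. Q0=[P5] Q1=[P1,P2,P3,P4] Q2=[]
t=12-14: P5@Q0 runs 2, rem=9, I/O yield, promote→Q0. Q0=[P5] Q1=[P1,P2,P3,P4] Q2=[]
t=14-16: P5@Q0 runs 2, rem=7, I/O yield, promote→Q0. Q0=[P5] Q1=[P1,P2,P3,P4] Q2=[]
t=16-18: P5@Q0 runs 2, rem=5, I/O yield, promote→Q0. Q0=[P5] Q1=[P1,P2,P3,P4] Q2=[]
t=18-20: P5@Q0 runs 2, rem=3, I/O yield, promote→Q0. Q0=[P5] Q1=[P1,P2,P3,P4] Q2=[]
t=20-22: P5@Q0 runs 2, rem=1, I/O yield, promote→Q0. Q0=[P5] Q1=[P1,P2,P3,P4] Q2=[]
t=22-23: P5@Q0 runs 1, rem=0, completes. Q0=[] Q1=[P1,P2,P3,P4] Q2=[]
t=23-27: P1@Q1 runs 4, rem=0, completes. Q0=[] Q1=[P2,P3,P4] Q2=[]
t=27-32: P2@Q1 runs 5, rem=0, completes. Q0=[] Q1=[P3,P4] Q2=[]
t=32-37: P3@Q1 runs 5, rem=6, quantum used, demote→Q2. Q0=[] Q1=[P4] Q2=[P3]
t=37-42: P4@Q1 runs 5, rem=4, quantum used, demote→Q2. Q0=[] Q1=[] Q2=[P3,P4]
t=42-48: P3@Q2 runs 6, rem=0, completes. Q0=[] Q1=[] Q2=[P4]
t=48-52: P4@Q2 runs 4, rem=0, completes. Q0=[] Q1=[] Q2=[]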